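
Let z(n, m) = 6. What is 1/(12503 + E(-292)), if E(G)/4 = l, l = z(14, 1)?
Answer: 1/12527 ≈ 7.9828e-5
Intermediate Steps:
l = 6
E(G) = 24 (E(G) = 4*6 = 24)
1/(12503 + E(-292)) = 1/(12503 + 24) = 1/12527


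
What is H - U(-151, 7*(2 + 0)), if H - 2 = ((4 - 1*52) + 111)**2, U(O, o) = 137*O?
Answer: 24658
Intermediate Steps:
H = 3971 (H = 2 + ((4 - 1*52) + 111)**2 = 2 + ((4 - 52) + 111)**2 = 2 + (-48 + 111)**2 = 2 + 63**2 = 2 + 3969 = 3971)
H - U(-151, 7*(2 + 0)) = 3971 - 137*(-151) = 3971 - 1*(-20687) = 3971 + 20687 = 24658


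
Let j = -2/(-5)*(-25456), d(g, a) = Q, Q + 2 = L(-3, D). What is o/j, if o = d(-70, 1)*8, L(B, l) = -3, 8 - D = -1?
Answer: 25/6364 ≈ 0.0039283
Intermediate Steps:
D = 9 (D = 8 - 1*(-1) = 8 + 1 = 9)
Q = -5 (Q = -2 - 3 = -5)
d(g, a) = -5
o = -40 (o = -5*8 = -40)
j = -50912/5 (j = -2*(-1/5)*(-25456) = (2/5)*(-25456) = -50912/5 ≈ -10182.)
o/j = -40/(-50912/5) = -40*(-5/50912) = 25/6364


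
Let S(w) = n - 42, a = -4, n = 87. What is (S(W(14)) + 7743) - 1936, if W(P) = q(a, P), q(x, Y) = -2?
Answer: 5852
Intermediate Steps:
W(P) = -2
S(w) = 45 (S(w) = 87 - 42 = 45)
(S(W(14)) + 7743) - 1936 = (45 + 7743) - 1936 = 7788 - 1936 = 5852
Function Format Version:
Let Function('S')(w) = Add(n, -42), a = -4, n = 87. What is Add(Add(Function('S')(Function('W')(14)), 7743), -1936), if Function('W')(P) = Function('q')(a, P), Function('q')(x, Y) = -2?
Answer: 5852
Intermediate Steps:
Function('W')(P) = -2
Function('S')(w) = 45 (Function('S')(w) = Add(87, -42) = 45)
Add(Add(Function('S')(Function('W')(14)), 7743), -1936) = Add(Add(45, 7743), -1936) = Add(7788, -1936) = 5852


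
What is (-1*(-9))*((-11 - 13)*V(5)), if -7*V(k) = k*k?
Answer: 5400/7 ≈ 771.43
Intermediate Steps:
V(k) = -k²/7 (V(k) = -k*k/7 = -k²/7)
(-1*(-9))*((-11 - 13)*V(5)) = (-1*(-9))*((-11 - 13)*(-⅐*5²)) = 9*(-(-24)*25/7) = 9*(-24*(-25/7)) = 9*(600/7) = 5400/7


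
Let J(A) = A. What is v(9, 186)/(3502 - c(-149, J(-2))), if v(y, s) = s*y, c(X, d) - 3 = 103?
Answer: 279/566 ≈ 0.49293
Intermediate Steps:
c(X, d) = 106 (c(X, d) = 3 + 103 = 106)
v(9, 186)/(3502 - c(-149, J(-2))) = (186*9)/(3502 - 1*106) = 1674/(3502 - 106) = 1674/3396 = 1674*(1/3396) = 279/566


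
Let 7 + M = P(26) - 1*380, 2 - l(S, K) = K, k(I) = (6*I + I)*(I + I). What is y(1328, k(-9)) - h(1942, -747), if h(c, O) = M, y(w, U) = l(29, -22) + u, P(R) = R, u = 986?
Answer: 1371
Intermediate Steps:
k(I) = 14*I² (k(I) = (7*I)*(2*I) = 14*I²)
l(S, K) = 2 - K
M = -361 (M = -7 + (26 - 1*380) = -7 + (26 - 380) = -7 - 354 = -361)
y(w, U) = 1010 (y(w, U) = (2 - 1*(-22)) + 986 = (2 + 22) + 986 = 24 + 986 = 1010)
h(c, O) = -361
y(1328, k(-9)) - h(1942, -747) = 1010 - 1*(-361) = 1010 + 361 = 1371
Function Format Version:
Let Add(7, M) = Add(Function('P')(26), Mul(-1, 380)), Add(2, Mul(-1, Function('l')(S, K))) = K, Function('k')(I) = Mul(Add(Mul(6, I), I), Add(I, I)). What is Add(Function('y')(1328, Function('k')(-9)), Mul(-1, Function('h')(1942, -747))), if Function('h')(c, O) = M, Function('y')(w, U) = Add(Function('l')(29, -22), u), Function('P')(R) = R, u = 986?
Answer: 1371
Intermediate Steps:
Function('k')(I) = Mul(14, Pow(I, 2)) (Function('k')(I) = Mul(Mul(7, I), Mul(2, I)) = Mul(14, Pow(I, 2)))
Function('l')(S, K) = Add(2, Mul(-1, K))
M = -361 (M = Add(-7, Add(26, Mul(-1, 380))) = Add(-7, Add(26, -380)) = Add(-7, -354) = -361)
Function('y')(w, U) = 1010 (Function('y')(w, U) = Add(Add(2, Mul(-1, -22)), 986) = Add(Add(2, 22), 986) = Add(24, 986) = 1010)
Function('h')(c, O) = -361
Add(Function('y')(1328, Function('k')(-9)), Mul(-1, Function('h')(1942, -747))) = Add(1010, Mul(-1, -361)) = Add(1010, 361) = 1371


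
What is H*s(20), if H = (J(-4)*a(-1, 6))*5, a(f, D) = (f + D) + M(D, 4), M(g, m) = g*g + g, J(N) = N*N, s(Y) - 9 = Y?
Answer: 109040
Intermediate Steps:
s(Y) = 9 + Y
J(N) = N²
M(g, m) = g + g² (M(g, m) = g² + g = g + g²)
a(f, D) = D + f + D*(1 + D) (a(f, D) = (f + D) + D*(1 + D) = (D + f) + D*(1 + D) = D + f + D*(1 + D))
H = 3760 (H = ((-4)²*(6 - 1 + 6*(1 + 6)))*5 = (16*(6 - 1 + 6*7))*5 = (16*(6 - 1 + 42))*5 = (16*47)*5 = 752*5 = 3760)
H*s(20) = 3760*(9 + 20) = 3760*29 = 109040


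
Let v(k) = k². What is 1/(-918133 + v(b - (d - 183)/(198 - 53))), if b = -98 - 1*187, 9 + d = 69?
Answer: -21025/17606141521 ≈ -1.1942e-6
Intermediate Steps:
d = 60 (d = -9 + 69 = 60)
b = -285 (b = -98 - 187 = -285)
1/(-918133 + v(b - (d - 183)/(198 - 53))) = 1/(-918133 + (-285 - (60 - 183)/(198 - 53))²) = 1/(-918133 + (-285 - (-123)/145)²) = 1/(-918133 + (-285 - 1*(-123/145))²) = 1/(-918133 + (-285 + 123/145)²) = 1/(-918133 + (-41202/145)²) = 1/(-918133 + 1697604804/21025) = 1/(-17606141521/21025) = -21025/17606141521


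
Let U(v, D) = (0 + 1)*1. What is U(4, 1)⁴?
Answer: 1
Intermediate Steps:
U(v, D) = 1 (U(v, D) = 1*1 = 1)
U(4, 1)⁴ = 1⁴ = 1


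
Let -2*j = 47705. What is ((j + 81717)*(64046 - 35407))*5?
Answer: 16571814155/2 ≈ 8.2859e+9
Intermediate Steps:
j = -47705/2 (j = -½*47705 = -47705/2 ≈ -23853.)
((j + 81717)*(64046 - 35407))*5 = ((-47705/2 + 81717)*(64046 - 35407))*5 = ((115729/2)*28639)*5 = (3314362831/2)*5 = 16571814155/2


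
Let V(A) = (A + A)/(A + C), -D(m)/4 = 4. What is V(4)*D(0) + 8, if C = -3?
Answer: -120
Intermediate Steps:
D(m) = -16 (D(m) = -4*4 = -16)
V(A) = 2*A/(-3 + A) (V(A) = (A + A)/(A - 3) = (2*A)/(-3 + A) = 2*A/(-3 + A))
V(4)*D(0) + 8 = (2*4/(-3 + 4))*(-16) + 8 = (2*4/1)*(-16) + 8 = (2*4*1)*(-16) + 8 = 8*(-16) + 8 = -128 + 8 = -120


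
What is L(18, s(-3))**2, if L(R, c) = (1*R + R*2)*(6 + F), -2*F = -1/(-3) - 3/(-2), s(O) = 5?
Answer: 301401/4 ≈ 75350.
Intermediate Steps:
F = -11/12 (F = -(-1/(-3) - 3/(-2))/2 = -(-1*(-1/3) - 3*(-1/2))/2 = -(1/3 + 3/2)/2 = -1/2*11/6 = -11/12 ≈ -0.91667)
L(R, c) = 61*R/4 (L(R, c) = (1*R + R*2)*(6 - 11/12) = (R + 2*R)*(61/12) = (3*R)*(61/12) = 61*R/4)
L(18, s(-3))**2 = ((61/4)*18)**2 = (549/2)**2 = 301401/4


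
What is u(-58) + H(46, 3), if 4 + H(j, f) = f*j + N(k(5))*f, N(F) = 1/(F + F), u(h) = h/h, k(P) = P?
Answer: 1353/10 ≈ 135.30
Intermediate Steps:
u(h) = 1
N(F) = 1/(2*F)
H(j, f) = -4 + f/10 + f*j (H(j, f) = -4 + (f*j + ((½)/5)*f) = -4 + (f*j + ((½)*(⅕))*f) = -4 + (f*j + f/10) = -4 + (f/10 + f*j) = -4 + f/10 + f*j)
u(-58) + H(46, 3) = 1 + (-4 + (⅒)*3 + 3*46) = 1 + (-4 + 3/10 + 138) = 1 + 1343/10 = 1353/10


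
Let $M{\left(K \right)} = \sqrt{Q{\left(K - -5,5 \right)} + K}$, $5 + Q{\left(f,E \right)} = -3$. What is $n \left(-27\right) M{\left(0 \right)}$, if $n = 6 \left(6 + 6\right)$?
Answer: $- 3888 i \sqrt{2} \approx - 5498.5 i$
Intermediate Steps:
$Q{\left(f,E \right)} = -8$ ($Q{\left(f,E \right)} = -5 - 3 = -8$)
$M{\left(K \right)} = \sqrt{-8 + K}$
$n = 72$ ($n = 6 \cdot 12 = 72$)
$n \left(-27\right) M{\left(0 \right)} = 72 \left(-27\right) \sqrt{-8 + 0} = - 1944 \sqrt{-8} = - 1944 \cdot 2 i \sqrt{2} = - 3888 i \sqrt{2}$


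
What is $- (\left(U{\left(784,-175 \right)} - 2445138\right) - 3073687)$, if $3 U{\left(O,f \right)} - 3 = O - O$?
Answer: $5518824$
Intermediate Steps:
$U{\left(O,f \right)} = 1$ ($U{\left(O,f \right)} = 1 + \frac{O - O}{3} = 1 + \frac{1}{3} \cdot 0 = 1 + 0 = 1$)
$- (\left(U{\left(784,-175 \right)} - 2445138\right) - 3073687) = - (\left(1 - 2445138\right) - 3073687) = - (-2445137 - 3073687) = \left(-1\right) \left(-5518824\right) = 5518824$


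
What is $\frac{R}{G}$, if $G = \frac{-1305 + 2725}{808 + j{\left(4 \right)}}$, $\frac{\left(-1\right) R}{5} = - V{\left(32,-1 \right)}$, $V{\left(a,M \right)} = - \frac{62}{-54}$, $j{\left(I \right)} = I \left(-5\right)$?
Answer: $\frac{6107}{1917} \approx 3.1857$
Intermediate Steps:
$j{\left(I \right)} = - 5 I$
$V{\left(a,M \right)} = \frac{31}{27}$ ($V{\left(a,M \right)} = \left(-62\right) \left(- \frac{1}{54}\right) = \frac{31}{27}$)
$R = \frac{155}{27}$ ($R = - 5 \left(\left(-1\right) \frac{31}{27}\right) = \left(-5\right) \left(- \frac{31}{27}\right) = \frac{155}{27} \approx 5.7407$)
$G = \frac{355}{197}$ ($G = \frac{-1305 + 2725}{808 - 20} = \frac{1420}{808 - 20} = \frac{1420}{788} = 1420 \cdot \frac{1}{788} = \frac{355}{197} \approx 1.802$)
$\frac{R}{G} = \frac{155}{27 \cdot \frac{355}{197}} = \frac{155}{27} \cdot \frac{197}{355} = \frac{6107}{1917}$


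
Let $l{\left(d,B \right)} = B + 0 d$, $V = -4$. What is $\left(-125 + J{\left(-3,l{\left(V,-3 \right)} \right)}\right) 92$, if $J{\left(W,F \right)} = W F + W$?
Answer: $-10948$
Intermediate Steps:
$l{\left(d,B \right)} = B$ ($l{\left(d,B \right)} = B + 0 = B$)
$J{\left(W,F \right)} = W + F W$ ($J{\left(W,F \right)} = F W + W = W + F W$)
$\left(-125 + J{\left(-3,l{\left(V,-3 \right)} \right)}\right) 92 = \left(-125 - 3 \left(1 - 3\right)\right) 92 = \left(-125 - -6\right) 92 = \left(-125 + 6\right) 92 = \left(-119\right) 92 = -10948$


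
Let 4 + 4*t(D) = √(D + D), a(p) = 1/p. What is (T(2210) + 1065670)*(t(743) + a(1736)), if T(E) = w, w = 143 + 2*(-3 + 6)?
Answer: -1849195965/1736 + 1065819*√1486/4 ≈ 9.2063e+6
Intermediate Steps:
w = 149 (w = 143 + 2*3 = 143 + 6 = 149)
t(D) = -1 + √2*√D/4 (t(D) = -1 + √(D + D)/4 = -1 + √(2*D)/4 = -1 + (√2*√D)/4 = -1 + √2*√D/4)
T(E) = 149
(T(2210) + 1065670)*(t(743) + a(1736)) = (149 + 1065670)*((-1 + √2*√743/4) + 1/1736) = 1065819*((-1 + √1486/4) + 1/1736) = 1065819*(-1735/1736 + √1486/4) = -1849195965/1736 + 1065819*√1486/4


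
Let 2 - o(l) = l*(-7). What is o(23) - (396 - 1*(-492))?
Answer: -725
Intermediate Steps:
o(l) = 2 + 7*l (o(l) = 2 - l*(-7) = 2 - (-7)*l = 2 + 7*l)
o(23) - (396 - 1*(-492)) = (2 + 7*23) - (396 - 1*(-492)) = (2 + 161) - (396 + 492) = 163 - 1*888 = 163 - 888 = -725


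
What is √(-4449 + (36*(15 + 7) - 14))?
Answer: I*√3671 ≈ 60.589*I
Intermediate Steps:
√(-4449 + (36*(15 + 7) - 14)) = √(-4449 + (36*22 - 14)) = √(-4449 + (792 - 14)) = √(-4449 + 778) = √(-3671) = I*√3671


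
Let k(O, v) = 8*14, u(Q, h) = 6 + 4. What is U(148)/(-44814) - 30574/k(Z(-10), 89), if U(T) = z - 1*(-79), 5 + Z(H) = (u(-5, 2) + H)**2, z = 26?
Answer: -16311369/59752 ≈ -272.98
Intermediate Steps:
u(Q, h) = 10
Z(H) = -5 + (10 + H)**2
U(T) = 105 (U(T) = 26 - 1*(-79) = 26 + 79 = 105)
k(O, v) = 112
U(148)/(-44814) - 30574/k(Z(-10), 89) = 105/(-44814) - 30574/112 = 105*(-1/44814) - 30574*1/112 = -5/2134 - 15287/56 = -16311369/59752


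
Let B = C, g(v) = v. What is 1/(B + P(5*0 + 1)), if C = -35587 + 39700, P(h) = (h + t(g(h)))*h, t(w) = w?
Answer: 1/4115 ≈ 0.00024301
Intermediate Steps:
P(h) = 2*h**2 (P(h) = (h + h)*h = (2*h)*h = 2*h**2)
C = 4113
B = 4113
1/(B + P(5*0 + 1)) = 1/(4113 + 2*(5*0 + 1)**2) = 1/(4113 + 2*(0 + 1)**2) = 1/(4113 + 2*1**2) = 1/(4113 + 2*1) = 1/(4113 + 2) = 1/4115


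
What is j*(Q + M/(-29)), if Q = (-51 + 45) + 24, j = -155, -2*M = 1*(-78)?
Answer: -74865/29 ≈ -2581.6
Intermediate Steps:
M = 39 (M = -(-78)/2 = -½*(-78) = 39)
Q = 18 (Q = -6 + 24 = 18)
j*(Q + M/(-29)) = -155*(18 + 39/(-29)) = -155*(18 + 39*(-1/29)) = -155*(18 - 39/29) = -155*483/29 = -74865/29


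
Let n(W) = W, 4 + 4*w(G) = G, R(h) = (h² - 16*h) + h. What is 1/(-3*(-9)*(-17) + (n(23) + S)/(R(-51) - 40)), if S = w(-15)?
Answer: -13304/6106463 ≈ -0.0021787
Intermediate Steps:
R(h) = h² - 15*h
w(G) = -1 + G/4
S = -19/4 (S = -1 + (¼)*(-15) = -1 - 15/4 = -19/4 ≈ -4.7500)
1/(-3*(-9)*(-17) + (n(23) + S)/(R(-51) - 40)) = 1/(-3*(-9)*(-17) + (23 - 19/4)/(-51*(-15 - 51) - 40)) = 1/(27*(-17) + 73/(4*(-51*(-66) - 40))) = 1/(-459 + 73/(4*(3366 - 40))) = 1/(-459 + (73/4)/3326) = 1/(-459 + (73/4)*(1/3326)) = 1/(-459 + 73/13304) = 1/(-6106463/13304) = -13304/6106463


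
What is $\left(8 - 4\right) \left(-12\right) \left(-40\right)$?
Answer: $1920$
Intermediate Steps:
$\left(8 - 4\right) \left(-12\right) \left(-40\right) = 4 \left(-12\right) \left(-40\right) = \left(-48\right) \left(-40\right) = 1920$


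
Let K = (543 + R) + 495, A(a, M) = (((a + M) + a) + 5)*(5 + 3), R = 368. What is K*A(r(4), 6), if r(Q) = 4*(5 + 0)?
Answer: 573648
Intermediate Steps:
r(Q) = 20 (r(Q) = 4*5 = 20)
A(a, M) = 40 + 8*M + 16*a (A(a, M) = (((M + a) + a) + 5)*8 = ((M + 2*a) + 5)*8 = (5 + M + 2*a)*8 = 40 + 8*M + 16*a)
K = 1406 (K = (543 + 368) + 495 = 911 + 495 = 1406)
K*A(r(4), 6) = 1406*(40 + 8*6 + 16*20) = 1406*(40 + 48 + 320) = 1406*408 = 573648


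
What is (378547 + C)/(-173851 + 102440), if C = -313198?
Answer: -65349/71411 ≈ -0.91511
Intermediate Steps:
(378547 + C)/(-173851 + 102440) = (378547 - 313198)/(-173851 + 102440) = 65349/(-71411) = 65349*(-1/71411) = -65349/71411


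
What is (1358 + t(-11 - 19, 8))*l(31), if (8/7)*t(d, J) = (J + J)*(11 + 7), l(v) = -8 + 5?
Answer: -4830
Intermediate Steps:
l(v) = -3
t(d, J) = 63*J/2 (t(d, J) = 7*((J + J)*(11 + 7))/8 = 7*((2*J)*18)/8 = 7*(36*J)/8 = 63*J/2)
(1358 + t(-11 - 19, 8))*l(31) = (1358 + (63/2)*8)*(-3) = (1358 + 252)*(-3) = 1610*(-3) = -4830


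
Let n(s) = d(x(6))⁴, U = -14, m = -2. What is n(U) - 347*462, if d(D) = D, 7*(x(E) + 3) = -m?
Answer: -384783593/2401 ≈ -1.6026e+5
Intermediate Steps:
x(E) = -19/7 (x(E) = -3 + (-1*(-2))/7 = -3 + (⅐)*2 = -3 + 2/7 = -19/7)
n(s) = 130321/2401 (n(s) = (-19/7)⁴ = 130321/2401)
n(U) - 347*462 = 130321/2401 - 347*462 = 130321/2401 - 160314 = -384783593/2401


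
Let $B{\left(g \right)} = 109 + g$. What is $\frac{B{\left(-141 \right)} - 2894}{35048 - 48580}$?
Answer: $\frac{1463}{6766} \approx 0.21623$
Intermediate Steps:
$\frac{B{\left(-141 \right)} - 2894}{35048 - 48580} = \frac{\left(109 - 141\right) - 2894}{35048 - 48580} = \frac{-32 - 2894}{-13532} = \left(-2926\right) \left(- \frac{1}{13532}\right) = \frac{1463}{6766}$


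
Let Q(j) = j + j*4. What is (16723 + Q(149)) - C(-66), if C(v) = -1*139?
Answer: 17607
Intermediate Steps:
Q(j) = 5*j (Q(j) = j + 4*j = 5*j)
C(v) = -139
(16723 + Q(149)) - C(-66) = (16723 + 5*149) - 1*(-139) = (16723 + 745) + 139 = 17468 + 139 = 17607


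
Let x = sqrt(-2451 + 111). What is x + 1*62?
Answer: 62 + 6*I*sqrt(65) ≈ 62.0 + 48.374*I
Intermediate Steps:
x = 6*I*sqrt(65) (x = sqrt(-2340) = 6*I*sqrt(65) ≈ 48.374*I)
x + 1*62 = 6*I*sqrt(65) + 1*62 = 6*I*sqrt(65) + 62 = 62 + 6*I*sqrt(65)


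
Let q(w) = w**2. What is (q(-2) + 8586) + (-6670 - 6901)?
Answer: -4981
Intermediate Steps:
(q(-2) + 8586) + (-6670 - 6901) = ((-2)**2 + 8586) + (-6670 - 6901) = (4 + 8586) - 13571 = 8590 - 13571 = -4981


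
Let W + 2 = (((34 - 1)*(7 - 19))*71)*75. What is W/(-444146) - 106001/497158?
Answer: 500639074385/110405368534 ≈ 4.5346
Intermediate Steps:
W = -2108702 (W = -2 + (((34 - 1)*(7 - 19))*71)*75 = -2 + ((33*(-12))*71)*75 = -2 - 396*71*75 = -2 - 28116*75 = -2 - 2108700 = -2108702)
W/(-444146) - 106001/497158 = -2108702/(-444146) - 106001/497158 = -2108702*(-1/444146) - 106001*1/497158 = 1054351/222073 - 106001/497158 = 500639074385/110405368534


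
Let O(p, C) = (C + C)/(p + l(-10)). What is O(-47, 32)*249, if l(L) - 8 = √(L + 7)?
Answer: -51792/127 - 1328*I*√3/127 ≈ -407.81 - 18.112*I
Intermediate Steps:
l(L) = 8 + √(7 + L) (l(L) = 8 + √(L + 7) = 8 + √(7 + L))
O(p, C) = 2*C/(8 + p + I*√3) (O(p, C) = (C + C)/(p + (8 + √(7 - 10))) = (2*C)/(p + (8 + √(-3))) = (2*C)/(p + (8 + I*√3)) = (2*C)/(8 + p + I*√3) = 2*C/(8 + p + I*√3))
O(-47, 32)*249 = (2*32/(8 - 47 + I*√3))*249 = (2*32/(-39 + I*√3))*249 = (64/(-39 + I*√3))*249 = 15936/(-39 + I*√3)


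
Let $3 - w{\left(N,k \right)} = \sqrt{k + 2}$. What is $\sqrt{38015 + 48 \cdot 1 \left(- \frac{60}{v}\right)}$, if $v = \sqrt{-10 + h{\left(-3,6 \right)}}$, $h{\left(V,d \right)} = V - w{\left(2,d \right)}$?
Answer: $\sqrt{38015 + \frac{2880 i}{\sqrt{16 - 2 \sqrt{2}}}} \approx 194.98 + 2.035 i$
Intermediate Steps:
$w{\left(N,k \right)} = 3 - \sqrt{2 + k}$ ($w{\left(N,k \right)} = 3 - \sqrt{k + 2} = 3 - \sqrt{2 + k}$)
$h{\left(V,d \right)} = -3 + V + \sqrt{2 + d}$ ($h{\left(V,d \right)} = V - \left(3 - \sqrt{2 + d}\right) = V + \left(-3 + \sqrt{2 + d}\right) = -3 + V + \sqrt{2 + d}$)
$v = \sqrt{-16 + 2 \sqrt{2}}$ ($v = \sqrt{-10 - \left(6 - \sqrt{2 + 6}\right)} = \sqrt{-10 - \left(6 - 2 \sqrt{2}\right)} = \sqrt{-16 + 2 \sqrt{2}} \approx 3.6293 i$)
$\sqrt{38015 + 48 \cdot 1 \left(- \frac{60}{v}\right)} = \sqrt{38015 + 48 \cdot 1 \left(- \frac{60}{\sqrt{-16 + 2 \sqrt{2}}}\right)} = \sqrt{38015 + 48 \left(- \frac{60}{\sqrt{-16 + 2 \sqrt{2}}}\right)} = \sqrt{38015 - \frac{2880}{\sqrt{-16 + 2 \sqrt{2}}}}$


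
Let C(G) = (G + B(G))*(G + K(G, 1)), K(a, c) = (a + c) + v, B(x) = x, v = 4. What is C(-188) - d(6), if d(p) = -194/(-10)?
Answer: 697383/5 ≈ 1.3948e+5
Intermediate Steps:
d(p) = 97/5 (d(p) = -194*(-1/10) = 97/5)
K(a, c) = 4 + a + c (K(a, c) = (a + c) + 4 = 4 + a + c)
C(G) = 2*G*(5 + 2*G) (C(G) = (G + G)*(G + (4 + G + 1)) = (2*G)*(G + (5 + G)) = (2*G)*(5 + 2*G) = 2*G*(5 + 2*G))
C(-188) - d(6) = 2*(-188)*(5 + 2*(-188)) - 1*97/5 = 2*(-188)*(5 - 376) - 97/5 = 2*(-188)*(-371) - 97/5 = 139496 - 97/5 = 697383/5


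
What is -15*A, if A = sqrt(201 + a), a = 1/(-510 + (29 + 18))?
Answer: -15*sqrt(43087706)/463 ≈ -212.66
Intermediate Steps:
a = -1/463 (a = 1/(-510 + 47) = 1/(-463) = -1/463 ≈ -0.0021598)
A = sqrt(43087706)/463 (A = sqrt(201 - 1/463) = sqrt(93062/463) = sqrt(43087706)/463 ≈ 14.177)
-15*A = -15*sqrt(43087706)/463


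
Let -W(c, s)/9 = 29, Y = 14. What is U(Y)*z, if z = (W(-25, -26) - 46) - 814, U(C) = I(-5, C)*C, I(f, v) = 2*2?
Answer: -62776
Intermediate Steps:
I(f, v) = 4
W(c, s) = -261 (W(c, s) = -9*29 = -261)
U(C) = 4*C
z = -1121 (z = (-261 - 46) - 814 = -307 - 814 = -1121)
U(Y)*z = (4*14)*(-1121) = 56*(-1121) = -62776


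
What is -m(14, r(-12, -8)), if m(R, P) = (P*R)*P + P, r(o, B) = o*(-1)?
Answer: -2028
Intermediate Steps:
r(o, B) = -o
m(R, P) = P + R*P² (m(R, P) = R*P² + P = P + R*P²)
-m(14, r(-12, -8)) = -(-1*(-12))*(1 - 1*(-12)*14) = -12*(1 + 12*14) = -12*(1 + 168) = -12*169 = -1*2028 = -2028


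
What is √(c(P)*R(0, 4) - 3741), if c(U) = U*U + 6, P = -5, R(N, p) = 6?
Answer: 3*I*√395 ≈ 59.624*I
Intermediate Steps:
c(U) = 6 + U² (c(U) = U² + 6 = 6 + U²)
√(c(P)*R(0, 4) - 3741) = √((6 + (-5)²)*6 - 3741) = √((6 + 25)*6 - 3741) = √(31*6 - 3741) = √(186 - 3741) = √(-3555) = 3*I*√395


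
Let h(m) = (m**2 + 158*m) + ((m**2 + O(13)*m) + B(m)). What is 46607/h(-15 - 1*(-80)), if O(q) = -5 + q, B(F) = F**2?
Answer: 2453/1235 ≈ 1.9862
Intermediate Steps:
h(m) = 3*m**2 + 166*m (h(m) = (m**2 + 158*m) + ((m**2 + (-5 + 13)*m) + m**2) = (m**2 + 158*m) + ((m**2 + 8*m) + m**2) = (m**2 + 158*m) + (2*m**2 + 8*m) = 3*m**2 + 166*m)
46607/h(-15 - 1*(-80)) = 46607/(((-15 - 1*(-80))*(166 + 3*(-15 - 1*(-80))))) = 46607/(((-15 + 80)*(166 + 3*(-15 + 80)))) = 46607/((65*(166 + 3*65))) = 46607/((65*(166 + 195))) = 46607/((65*361)) = 46607/23465 = 46607*(1/23465) = 2453/1235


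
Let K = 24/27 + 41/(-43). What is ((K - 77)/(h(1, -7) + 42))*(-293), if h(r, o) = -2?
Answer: 1092304/1935 ≈ 564.50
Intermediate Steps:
K = -25/387 (K = 24*(1/27) + 41*(-1/43) = 8/9 - 41/43 = -25/387 ≈ -0.064600)
((K - 77)/(h(1, -7) + 42))*(-293) = ((-25/387 - 77)/(-2 + 42))*(-293) = -29824/387/40*(-293) = -29824/387*1/40*(-293) = -3728/1935*(-293) = 1092304/1935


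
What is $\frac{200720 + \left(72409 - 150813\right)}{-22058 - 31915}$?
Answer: $- \frac{40772}{17991} \approx -2.2662$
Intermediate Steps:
$\frac{200720 + \left(72409 - 150813\right)}{-22058 - 31915} = \frac{200720 + \left(72409 - 150813\right)}{-53973} = \left(200720 - 78404\right) \left(- \frac{1}{53973}\right) = 122316 \left(- \frac{1}{53973}\right) = - \frac{40772}{17991}$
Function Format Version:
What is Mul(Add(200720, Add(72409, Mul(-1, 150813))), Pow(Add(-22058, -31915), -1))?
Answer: Rational(-40772, 17991) ≈ -2.2662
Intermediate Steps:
Mul(Add(200720, Add(72409, Mul(-1, 150813))), Pow(Add(-22058, -31915), -1)) = Mul(Add(200720, Add(72409, -150813)), Pow(-53973, -1)) = Mul(Add(200720, -78404), Rational(-1, 53973)) = Mul(122316, Rational(-1, 53973)) = Rational(-40772, 17991)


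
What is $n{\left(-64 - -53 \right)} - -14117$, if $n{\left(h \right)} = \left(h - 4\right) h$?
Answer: $14282$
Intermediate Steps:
$n{\left(h \right)} = h \left(-4 + h\right)$ ($n{\left(h \right)} = \left(-4 + h\right) h = h \left(-4 + h\right)$)
$n{\left(-64 - -53 \right)} - -14117 = \left(-64 - -53\right) \left(-4 - 11\right) - -14117 = \left(-64 + 53\right) \left(-4 + \left(-64 + 53\right)\right) + 14117 = - 11 \left(-4 - 11\right) + 14117 = \left(-11\right) \left(-15\right) + 14117 = 165 + 14117 = 14282$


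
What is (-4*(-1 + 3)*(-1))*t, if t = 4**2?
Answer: 128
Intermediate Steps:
t = 16
(-4*(-1 + 3)*(-1))*t = -4*(-1 + 3)*(-1)*16 = -8*(-1)*16 = -4*(-2)*16 = 8*16 = 128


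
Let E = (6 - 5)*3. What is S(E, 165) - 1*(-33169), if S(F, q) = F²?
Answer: 33178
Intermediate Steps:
E = 3 (E = 1*3 = 3)
S(E, 165) - 1*(-33169) = 3² - 1*(-33169) = 9 + 33169 = 33178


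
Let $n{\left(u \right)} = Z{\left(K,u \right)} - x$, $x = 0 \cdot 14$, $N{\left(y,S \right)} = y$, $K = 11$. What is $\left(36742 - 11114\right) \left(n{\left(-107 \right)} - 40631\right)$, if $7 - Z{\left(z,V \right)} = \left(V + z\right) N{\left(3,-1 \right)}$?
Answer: $-1033731008$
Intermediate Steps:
$Z{\left(z,V \right)} = 7 - 3 V - 3 z$ ($Z{\left(z,V \right)} = 7 - \left(V + z\right) 3 = 7 - \left(3 V + 3 z\right) = 7 - 3 V - 3 z$)
$x = 0$
$n{\left(u \right)} = -26 - 3 u$ ($n{\left(u \right)} = \left(7 - 3 u - 33\right) - 0 = \left(7 - 3 u - 33\right) + 0 = \left(-26 - 3 u\right) + 0 = -26 - 3 u$)
$\left(36742 - 11114\right) \left(n{\left(-107 \right)} - 40631\right) = \left(36742 - 11114\right) \left(\left(-26 - -321\right) - 40631\right) = 25628 \left(\left(-26 + 321\right) - 40631\right) = 25628 \left(295 - 40631\right) = 25628 \left(-40336\right) = -1033731008$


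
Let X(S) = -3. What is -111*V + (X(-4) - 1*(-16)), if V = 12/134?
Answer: 205/67 ≈ 3.0597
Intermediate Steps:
V = 6/67 (V = 12*(1/134) = 6/67 ≈ 0.089552)
-111*V + (X(-4) - 1*(-16)) = -111*6/67 + (-3 - 1*(-16)) = -666/67 + (-3 + 16) = -666/67 + 13 = 205/67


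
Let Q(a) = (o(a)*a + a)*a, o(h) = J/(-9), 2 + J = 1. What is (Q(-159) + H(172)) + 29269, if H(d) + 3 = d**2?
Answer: 86940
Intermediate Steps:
J = -1 (J = -2 + 1 = -1)
o(h) = 1/9 (o(h) = -1/(-9) = -1*(-1/9) = 1/9)
H(d) = -3 + d**2
Q(a) = 10*a**2/9 (Q(a) = (a/9 + a)*a = (10*a/9)*a = 10*a**2/9)
(Q(-159) + H(172)) + 29269 = ((10/9)*(-159)**2 + (-3 + 172**2)) + 29269 = ((10/9)*25281 + (-3 + 29584)) + 29269 = (28090 + 29581) + 29269 = 57671 + 29269 = 86940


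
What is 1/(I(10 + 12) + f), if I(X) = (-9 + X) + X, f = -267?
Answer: -1/232 ≈ -0.0043103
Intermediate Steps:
I(X) = -9 + 2*X
1/(I(10 + 12) + f) = 1/((-9 + 2*(10 + 12)) - 267) = 1/((-9 + 2*22) - 267) = 1/((-9 + 44) - 267) = 1/(35 - 267) = 1/(-232) = -1/232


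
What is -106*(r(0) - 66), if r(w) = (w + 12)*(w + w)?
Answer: 6996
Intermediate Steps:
r(w) = 2*w*(12 + w) (r(w) = (12 + w)*(2*w) = 2*w*(12 + w))
-106*(r(0) - 66) = -106*(2*0*(12 + 0) - 66) = -106*(2*0*12 - 66) = -106*(0 - 66) = -106*(-66) = 6996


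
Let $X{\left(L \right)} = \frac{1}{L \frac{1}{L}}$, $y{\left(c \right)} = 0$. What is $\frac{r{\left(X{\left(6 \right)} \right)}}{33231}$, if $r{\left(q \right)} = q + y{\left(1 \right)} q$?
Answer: $\frac{1}{33231} \approx 3.0092 \cdot 10^{-5}$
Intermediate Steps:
$X{\left(L \right)} = 1$ ($X{\left(L \right)} = 1^{-1} = 1$)
$r{\left(q \right)} = q$ ($r{\left(q \right)} = q + 0 q = q + 0 = q$)
$\frac{r{\left(X{\left(6 \right)} \right)}}{33231} = 1 \cdot \frac{1}{33231} = \frac{1}{33231}$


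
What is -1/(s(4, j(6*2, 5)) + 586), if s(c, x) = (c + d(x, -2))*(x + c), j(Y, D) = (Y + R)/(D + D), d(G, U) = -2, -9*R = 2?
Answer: -45/26836 ≈ -0.0016769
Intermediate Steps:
R = -2/9 (R = -1/9*2 = -2/9 ≈ -0.22222)
j(Y, D) = (-2/9 + Y)/(2*D) (j(Y, D) = (Y - 2/9)/(D + D) = (-2/9 + Y)/((2*D)) = (-2/9 + Y)*(1/(2*D)) = (-2/9 + Y)/(2*D))
s(c, x) = (-2 + c)*(c + x) (s(c, x) = (c - 2)*(x + c) = (-2 + c)*(c + x))
-1/(s(4, j(6*2, 5)) + 586) = -1/((4**2 - 2*4 - (-2 + 9*(6*2))/(9*5) + 4*((1/18)*(-2 + 9*(6*2))/5)) + 586) = -1/((16 - 8 - (-2 + 9*12)/(9*5) + 4*((1/18)*(1/5)*(-2 + 9*12))) + 586) = -1/((16 - 8 - (-2 + 108)/(9*5) + 4*((1/18)*(1/5)*(-2 + 108))) + 586) = -1/((16 - 8 - 106/(9*5) + 4*((1/18)*(1/5)*106)) + 586) = -1/((16 - 8 - 2*53/45 + 4*(53/45)) + 586) = -1/((16 - 8 - 106/45 + 212/45) + 586) = -1/(466/45 + 586) = -1/26836/45 = -1*45/26836 = -45/26836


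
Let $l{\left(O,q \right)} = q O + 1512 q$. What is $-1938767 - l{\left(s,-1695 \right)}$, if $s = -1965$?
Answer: $-2706602$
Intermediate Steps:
$l{\left(O,q \right)} = 1512 q + O q$ ($l{\left(O,q \right)} = O q + 1512 q = 1512 q + O q$)
$-1938767 - l{\left(s,-1695 \right)} = -1938767 - - 1695 \left(1512 - 1965\right) = -1938767 - \left(-1695\right) \left(-453\right) = -1938767 - 767835 = -2706602$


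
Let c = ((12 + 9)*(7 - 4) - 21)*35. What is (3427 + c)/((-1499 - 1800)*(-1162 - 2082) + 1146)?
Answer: 4897/10703102 ≈ 0.00045753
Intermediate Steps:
c = 1470 (c = (21*3 - 21)*35 = (63 - 21)*35 = 42*35 = 1470)
(3427 + c)/((-1499 - 1800)*(-1162 - 2082) + 1146) = (3427 + 1470)/((-1499 - 1800)*(-1162 - 2082) + 1146) = 4897/(-3299*(-3244) + 1146) = 4897/(10701956 + 1146) = 4897/10703102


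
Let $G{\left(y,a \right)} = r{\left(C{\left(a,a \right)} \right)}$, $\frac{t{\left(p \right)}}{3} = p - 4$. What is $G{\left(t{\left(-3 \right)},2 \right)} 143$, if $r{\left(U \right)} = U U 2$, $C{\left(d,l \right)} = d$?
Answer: $1144$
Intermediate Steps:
$t{\left(p \right)} = -12 + 3 p$ ($t{\left(p \right)} = 3 \left(p - 4\right) = 3 \left(-4 + p\right) = -12 + 3 p$)
$r{\left(U \right)} = 2 U^{2}$ ($r{\left(U \right)} = U^{2} \cdot 2 = 2 U^{2}$)
$G{\left(y,a \right)} = 2 a^{2}$
$G{\left(t{\left(-3 \right)},2 \right)} 143 = 2 \cdot 2^{2} \cdot 143 = 2 \cdot 4 \cdot 143 = 8 \cdot 143 = 1144$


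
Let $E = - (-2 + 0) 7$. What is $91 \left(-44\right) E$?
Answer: $-56056$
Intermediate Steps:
$E = 14$ ($E = \left(-1\right) \left(-2\right) 7 = 2 \cdot 7 = 14$)
$91 \left(-44\right) E = 91 \left(-44\right) 14 = \left(-4004\right) 14 = -56056$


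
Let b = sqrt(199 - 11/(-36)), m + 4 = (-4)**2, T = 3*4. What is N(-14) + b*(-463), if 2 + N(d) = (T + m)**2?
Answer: 574 - 2315*sqrt(287)/6 ≈ -5962.4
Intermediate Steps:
T = 12
m = 12 (m = -4 + (-4)**2 = -4 + 16 = 12)
b = 5*sqrt(287)/6 (b = sqrt(199 - 11*(-1/36)) = sqrt(199 + 11/36) = sqrt(7175/36) = 5*sqrt(287)/6 ≈ 14.118)
N(d) = 574 (N(d) = -2 + (12 + 12)**2 = -2 + 24**2 = -2 + 576 = 574)
N(-14) + b*(-463) = 574 + (5*sqrt(287)/6)*(-463) = 574 - 2315*sqrt(287)/6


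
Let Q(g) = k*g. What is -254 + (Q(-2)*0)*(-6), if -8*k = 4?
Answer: -254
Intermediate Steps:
k = -½ (k = -⅛*4 = -½ ≈ -0.50000)
Q(g) = -g/2
-254 + (Q(-2)*0)*(-6) = -254 + (-½*(-2)*0)*(-6) = -254 + (1*0)*(-6) = -254 + 0*(-6) = -254 + 0 = -254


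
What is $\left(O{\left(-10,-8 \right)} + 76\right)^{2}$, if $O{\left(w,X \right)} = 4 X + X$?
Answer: $1296$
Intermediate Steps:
$O{\left(w,X \right)} = 5 X$
$\left(O{\left(-10,-8 \right)} + 76\right)^{2} = \left(5 \left(-8\right) + 76\right)^{2} = \left(-40 + 76\right)^{2} = 36^{2} = 1296$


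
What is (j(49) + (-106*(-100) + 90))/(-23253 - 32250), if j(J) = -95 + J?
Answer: -3548/18501 ≈ -0.19177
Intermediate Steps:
(j(49) + (-106*(-100) + 90))/(-23253 - 32250) = ((-95 + 49) + (-106*(-100) + 90))/(-23253 - 32250) = (-46 + (10600 + 90))/(-55503) = (-46 + 10690)*(-1/55503) = 10644*(-1/55503) = -3548/18501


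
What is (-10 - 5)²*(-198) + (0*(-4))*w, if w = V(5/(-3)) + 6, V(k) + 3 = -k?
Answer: -44550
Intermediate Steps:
V(k) = -3 - k
w = 14/3 (w = (-3 - 5/(-3)) + 6 = (-3 - 5*(-1)/3) + 6 = (-3 - 1*(-5/3)) + 6 = (-3 + 5/3) + 6 = -4/3 + 6 = 14/3 ≈ 4.6667)
(-10 - 5)²*(-198) + (0*(-4))*w = (-10 - 5)²*(-198) + (0*(-4))*(14/3) = (-15)²*(-198) + 0*(14/3) = 225*(-198) + 0 = -44550 + 0 = -44550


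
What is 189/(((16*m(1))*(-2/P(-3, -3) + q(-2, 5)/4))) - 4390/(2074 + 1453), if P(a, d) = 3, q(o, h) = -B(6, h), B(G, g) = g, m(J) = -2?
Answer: 1192049/648968 ≈ 1.8368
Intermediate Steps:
q(o, h) = -h
189/(((16*m(1))*(-2/P(-3, -3) + q(-2, 5)/4))) - 4390/(2074 + 1453) = 189/(((16*(-2))*(-2/3 - 1*5/4))) - 4390/(2074 + 1453) = 189/((-32*(-2*⅓ - 5*¼))) - 4390/3527 = 189/((-32*(-⅔ - 5/4))) - 4390*1/3527 = 189/((-32*(-23/12))) - 4390/3527 = 189/(184/3) - 4390/3527 = 189*(3/184) - 4390/3527 = 567/184 - 4390/3527 = 1192049/648968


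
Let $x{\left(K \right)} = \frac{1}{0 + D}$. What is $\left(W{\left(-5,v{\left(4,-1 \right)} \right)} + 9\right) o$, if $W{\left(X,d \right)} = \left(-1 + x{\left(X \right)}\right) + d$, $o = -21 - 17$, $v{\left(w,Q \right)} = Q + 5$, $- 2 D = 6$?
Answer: $- \frac{1330}{3} \approx -443.33$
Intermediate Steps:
$D = -3$ ($D = \left(- \frac{1}{2}\right) 6 = -3$)
$x{\left(K \right)} = - \frac{1}{3}$ ($x{\left(K \right)} = \frac{1}{0 - 3} = \frac{1}{-3} = - \frac{1}{3}$)
$v{\left(w,Q \right)} = 5 + Q$
$o = -38$ ($o = -21 - 17 = -38$)
$W{\left(X,d \right)} = - \frac{4}{3} + d$ ($W{\left(X,d \right)} = \left(-1 - \frac{1}{3}\right) + d = - \frac{4}{3} + d$)
$\left(W{\left(-5,v{\left(4,-1 \right)} \right)} + 9\right) o = \left(\left(- \frac{4}{3} + \left(5 - 1\right)\right) + 9\right) \left(-38\right) = \left(\left(- \frac{4}{3} + 4\right) + 9\right) \left(-38\right) = \left(\frac{8}{3} + 9\right) \left(-38\right) = \frac{35}{3} \left(-38\right) = - \frac{1330}{3}$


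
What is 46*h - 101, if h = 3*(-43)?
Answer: -6035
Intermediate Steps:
h = -129
46*h - 101 = 46*(-129) - 101 = -5934 - 101 = -6035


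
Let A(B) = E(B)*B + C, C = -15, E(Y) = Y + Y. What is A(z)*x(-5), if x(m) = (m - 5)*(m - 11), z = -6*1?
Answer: 9120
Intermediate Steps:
z = -6
E(Y) = 2*Y
x(m) = (-11 + m)*(-5 + m) (x(m) = (-5 + m)*(-11 + m) = (-11 + m)*(-5 + m))
A(B) = -15 + 2*B**2 (A(B) = (2*B)*B - 15 = 2*B**2 - 15 = -15 + 2*B**2)
A(z)*x(-5) = (-15 + 2*(-6)**2)*(55 + (-5)**2 - 16*(-5)) = (-15 + 2*36)*(55 + 25 + 80) = (-15 + 72)*160 = 57*160 = 9120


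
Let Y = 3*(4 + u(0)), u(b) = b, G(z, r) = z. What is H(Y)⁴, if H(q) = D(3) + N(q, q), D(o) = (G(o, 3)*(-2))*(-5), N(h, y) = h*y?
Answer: 916636176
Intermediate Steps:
Y = 12 (Y = 3*(4 + 0) = 3*4 = 12)
D(o) = 10*o (D(o) = (o*(-2))*(-5) = -2*o*(-5) = 10*o)
H(q) = 30 + q² (H(q) = 10*3 + q*q = 30 + q²)
H(Y)⁴ = (30 + 12²)⁴ = (30 + 144)⁴ = 174⁴ = 916636176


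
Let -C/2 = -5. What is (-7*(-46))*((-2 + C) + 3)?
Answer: 3542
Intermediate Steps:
C = 10 (C = -2*(-5) = 10)
(-7*(-46))*((-2 + C) + 3) = (-7*(-46))*((-2 + 10) + 3) = 322*(8 + 3) = 322*11 = 3542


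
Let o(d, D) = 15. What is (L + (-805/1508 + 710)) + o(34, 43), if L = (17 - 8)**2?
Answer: 1214643/1508 ≈ 805.47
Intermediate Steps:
L = 81 (L = 9**2 = 81)
(L + (-805/1508 + 710)) + o(34, 43) = (81 + (-805/1508 + 710)) + 15 = (81 + 1069875/1508) + 15 = 1192023/1508 + 15 = 1214643/1508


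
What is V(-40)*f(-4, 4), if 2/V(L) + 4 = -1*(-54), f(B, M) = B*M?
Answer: -16/25 ≈ -0.64000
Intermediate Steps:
V(L) = 1/25 (V(L) = 2/(-4 - 1*(-54)) = 2/(-4 + 54) = 2/50 = 2*(1/50) = 1/25)
V(-40)*f(-4, 4) = (-4*4)/25 = (1/25)*(-16) = -16/25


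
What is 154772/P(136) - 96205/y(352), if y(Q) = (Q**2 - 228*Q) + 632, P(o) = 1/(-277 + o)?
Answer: -193263196553/8856 ≈ -2.1823e+7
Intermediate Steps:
y(Q) = 632 + Q**2 - 228*Q
154772/P(136) - 96205/y(352) = 154772/(1/(-277 + 136)) - 96205/(632 + 352**2 - 228*352) = 154772/(1/(-141)) - 96205/(632 + 123904 - 80256) = 154772/(-1/141) - 96205/44280 = 154772*(-141) - 96205*1/44280 = -21822852 - 19241/8856 = -193263196553/8856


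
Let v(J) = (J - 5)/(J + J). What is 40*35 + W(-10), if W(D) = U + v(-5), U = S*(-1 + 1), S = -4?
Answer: 1401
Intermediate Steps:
v(J) = (-5 + J)/(2*J) (v(J) = (-5 + J)/((2*J)) = (-5 + J)*(1/(2*J)) = (-5 + J)/(2*J))
U = 0 (U = -4*(-1 + 1) = -4*0 = 0)
W(D) = 1 (W(D) = 0 + (½)*(-5 - 5)/(-5) = 0 + (½)*(-⅕)*(-10) = 0 + 1 = 1)
40*35 + W(-10) = 40*35 + 1 = 1400 + 1 = 1401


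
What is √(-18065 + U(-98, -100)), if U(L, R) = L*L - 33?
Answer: I*√8494 ≈ 92.163*I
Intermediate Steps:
U(L, R) = -33 + L² (U(L, R) = L² - 33 = -33 + L²)
√(-18065 + U(-98, -100)) = √(-18065 + (-33 + (-98)²)) = √(-18065 + (-33 + 9604)) = √(-18065 + 9571) = √(-8494) = I*√8494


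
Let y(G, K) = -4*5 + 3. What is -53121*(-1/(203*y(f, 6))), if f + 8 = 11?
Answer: -53121/3451 ≈ -15.393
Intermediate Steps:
f = 3 (f = -8 + 11 = 3)
y(G, K) = -17 (y(G, K) = -20 + 3 = -17)
-53121*(-1/(203*y(f, 6))) = -53121/((-203*(-17))) = -53121/3451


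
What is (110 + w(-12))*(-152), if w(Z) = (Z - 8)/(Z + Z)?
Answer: -50540/3 ≈ -16847.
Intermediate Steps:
w(Z) = (-8 + Z)/(2*Z) (w(Z) = (-8 + Z)/((2*Z)) = (-8 + Z)*(1/(2*Z)) = (-8 + Z)/(2*Z))
(110 + w(-12))*(-152) = (110 + (½)*(-8 - 12)/(-12))*(-152) = (110 + (½)*(-1/12)*(-20))*(-152) = (110 + ⅚)*(-152) = (665/6)*(-152) = -50540/3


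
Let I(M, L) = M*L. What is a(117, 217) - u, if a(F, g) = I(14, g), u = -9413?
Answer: 12451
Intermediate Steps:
I(M, L) = L*M
a(F, g) = 14*g (a(F, g) = g*14 = 14*g)
a(117, 217) - u = 14*217 - 1*(-9413) = 3038 + 9413 = 12451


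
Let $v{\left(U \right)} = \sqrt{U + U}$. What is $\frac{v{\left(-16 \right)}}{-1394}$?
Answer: $- \frac{2 i \sqrt{2}}{697} \approx - 0.004058 i$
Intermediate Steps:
$v{\left(U \right)} = \sqrt{2} \sqrt{U}$ ($v{\left(U \right)} = \sqrt{2 U} = \sqrt{2} \sqrt{U}$)
$\frac{v{\left(-16 \right)}}{-1394} = \frac{\sqrt{2} \sqrt{-16}}{-1394} = \sqrt{2} \cdot 4 i \left(- \frac{1}{1394}\right) = 4 i \sqrt{2} \left(- \frac{1}{1394}\right) = - \frac{2 i \sqrt{2}}{697}$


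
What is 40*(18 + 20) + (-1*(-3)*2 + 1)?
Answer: 1527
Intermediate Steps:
40*(18 + 20) + (-1*(-3)*2 + 1) = 40*38 + (3*2 + 1) = 1520 + (6 + 1) = 1520 + 7 = 1527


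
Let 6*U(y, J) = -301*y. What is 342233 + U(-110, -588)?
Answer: 1043254/3 ≈ 3.4775e+5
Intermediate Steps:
U(y, J) = -301*y/6 (U(y, J) = (-301*y)/6 = -301*y/6)
342233 + U(-110, -588) = 342233 - 301/6*(-110) = 342233 + 16555/3 = 1043254/3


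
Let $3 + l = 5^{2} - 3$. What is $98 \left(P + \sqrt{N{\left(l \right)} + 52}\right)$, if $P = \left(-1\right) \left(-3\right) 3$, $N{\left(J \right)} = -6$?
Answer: $882 + 98 \sqrt{46} \approx 1546.7$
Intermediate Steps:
$l = 19$ ($l = -3 + \left(5^{2} - 3\right) = -3 + \left(25 - 3\right) = -3 + 22 = 19$)
$P = 9$ ($P = 3 \cdot 3 = 9$)
$98 \left(P + \sqrt{N{\left(l \right)} + 52}\right) = 98 \left(9 + \sqrt{-6 + 52}\right) = 98 \left(9 + \sqrt{46}\right) = 882 + 98 \sqrt{46}$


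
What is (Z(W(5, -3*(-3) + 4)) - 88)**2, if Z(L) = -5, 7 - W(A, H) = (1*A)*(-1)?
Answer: 8649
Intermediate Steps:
W(A, H) = 7 + A (W(A, H) = 7 - 1*A*(-1) = 7 - A*(-1) = 7 - (-1)*A = 7 + A)
(Z(W(5, -3*(-3) + 4)) - 88)**2 = (-5 - 88)**2 = (-93)**2 = 8649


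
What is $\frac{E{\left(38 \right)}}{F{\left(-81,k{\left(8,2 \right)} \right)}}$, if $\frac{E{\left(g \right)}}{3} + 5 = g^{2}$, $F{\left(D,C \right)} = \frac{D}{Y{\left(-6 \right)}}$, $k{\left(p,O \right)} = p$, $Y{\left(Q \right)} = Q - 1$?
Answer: $\frac{10073}{27} \approx 373.07$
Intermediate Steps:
$Y{\left(Q \right)} = -1 + Q$
$F{\left(D,C \right)} = - \frac{D}{7}$ ($F{\left(D,C \right)} = \frac{D}{-1 - 6} = \frac{D}{-7} = D \left(- \frac{1}{7}\right) = - \frac{D}{7}$)
$E{\left(g \right)} = -15 + 3 g^{2}$
$\frac{E{\left(38 \right)}}{F{\left(-81,k{\left(8,2 \right)} \right)}} = \frac{-15 + 3 \cdot 38^{2}}{\left(- \frac{1}{7}\right) \left(-81\right)} = \frac{-15 + 3 \cdot 1444}{\frac{81}{7}} = \left(-15 + 4332\right) \frac{7}{81} = 4317 \cdot \frac{7}{81} = \frac{10073}{27}$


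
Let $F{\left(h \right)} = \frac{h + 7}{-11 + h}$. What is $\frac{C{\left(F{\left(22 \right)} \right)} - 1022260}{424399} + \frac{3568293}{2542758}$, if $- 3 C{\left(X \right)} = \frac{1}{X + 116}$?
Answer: $- \frac{1415898664209211}{1408282857936810} \approx -1.0054$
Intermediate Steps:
$F{\left(h \right)} = \frac{7 + h}{-11 + h}$
$C{\left(X \right)} = - \frac{1}{3 \left(116 + X\right)}$ ($C{\left(X \right)} = - \frac{1}{3 \left(X + 116\right)} = - \frac{1}{3 \left(116 + X\right)}$)
$\frac{C{\left(F{\left(22 \right)} \right)} - 1022260}{424399} + \frac{3568293}{2542758} = \frac{- \frac{1}{348 + 3 \frac{7 + 22}{-11 + 22}} - 1022260}{424399} + \frac{3568293}{2542758} = \left(- \frac{1}{348 + 3 \cdot \frac{1}{11} \cdot 29} - 1022260\right) \frac{1}{424399} + 3568293 \cdot \frac{1}{2542758} = \left(- \frac{1}{348 + 3 \cdot \frac{1}{11} \cdot 29} - 1022260\right) \frac{1}{424399} + \frac{1189431}{847586} = \left(- \frac{1}{348 + 3 \cdot \frac{29}{11}} - 1022260\right) \frac{1}{424399} + \frac{1189431}{847586} = \left(- \frac{1}{348 + \frac{87}{11}} - 1022260\right) \frac{1}{424399} + \frac{1189431}{847586} = \left(- \frac{1}{\frac{3915}{11}} - 1022260\right) \frac{1}{424399} + \frac{1189431}{847586} = \left(\left(-1\right) \frac{11}{3915} - 1022260\right) \frac{1}{424399} + \frac{1189431}{847586} = \left(- \frac{11}{3915} - 1022260\right) \frac{1}{424399} + \frac{1189431}{847586} = \left(- \frac{4002147911}{3915}\right) \frac{1}{424399} + \frac{1189431}{847586} = - \frac{4002147911}{1661522085} + \frac{1189431}{847586} = - \frac{1415898664209211}{1408282857936810}$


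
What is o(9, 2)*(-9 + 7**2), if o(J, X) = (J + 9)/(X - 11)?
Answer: -80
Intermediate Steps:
o(J, X) = (9 + J)/(-11 + X)
o(9, 2)*(-9 + 7**2) = ((9 + 9)/(-11 + 2))*(-9 + 7**2) = (18/(-9))*(-9 + 49) = -1/9*18*40 = -2*40 = -80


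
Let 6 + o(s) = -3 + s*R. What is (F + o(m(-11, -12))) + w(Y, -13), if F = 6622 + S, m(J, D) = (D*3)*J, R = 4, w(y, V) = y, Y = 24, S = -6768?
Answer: 1453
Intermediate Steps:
m(J, D) = 3*D*J (m(J, D) = (3*D)*J = 3*D*J)
F = -146 (F = 6622 - 6768 = -146)
o(s) = -9 + 4*s (o(s) = -6 + (-3 + s*4) = -6 + (-3 + 4*s) = -9 + 4*s)
(F + o(m(-11, -12))) + w(Y, -13) = (-146 + (-9 + 4*(3*(-12)*(-11)))) + 24 = (-146 + (-9 + 4*396)) + 24 = (-146 + (-9 + 1584)) + 24 = (-146 + 1575) + 24 = 1429 + 24 = 1453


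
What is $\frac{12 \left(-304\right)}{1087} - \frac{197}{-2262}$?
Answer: $- \frac{8037637}{2458794} \approx -3.2689$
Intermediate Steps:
$\frac{12 \left(-304\right)}{1087} - \frac{197}{-2262} = \left(-3648\right) \frac{1}{1087} - - \frac{197}{2262} = - \frac{3648}{1087} + \frac{197}{2262} = - \frac{8037637}{2458794}$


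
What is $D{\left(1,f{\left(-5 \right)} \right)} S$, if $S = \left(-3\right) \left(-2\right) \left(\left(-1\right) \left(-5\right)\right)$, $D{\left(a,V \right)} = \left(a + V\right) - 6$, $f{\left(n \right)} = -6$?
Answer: $-330$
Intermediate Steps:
$D{\left(a,V \right)} = -6 + V + a$ ($D{\left(a,V \right)} = \left(V + a\right) - 6 = -6 + V + a$)
$S = 30$ ($S = 6 \cdot 5 = 30$)
$D{\left(1,f{\left(-5 \right)} \right)} S = \left(-6 - 6 + 1\right) 30 = \left(-11\right) 30 = -330$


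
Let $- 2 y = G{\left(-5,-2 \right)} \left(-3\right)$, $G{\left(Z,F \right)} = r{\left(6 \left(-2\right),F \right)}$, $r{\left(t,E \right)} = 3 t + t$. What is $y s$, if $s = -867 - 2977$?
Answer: $276768$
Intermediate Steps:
$r{\left(t,E \right)} = 4 t$
$G{\left(Z,F \right)} = -48$ ($G{\left(Z,F \right)} = 4 \cdot 6 \left(-2\right) = 4 \left(-12\right) = -48$)
$y = -72$ ($y = - \frac{\left(-48\right) \left(-3\right)}{2} = \left(- \frac{1}{2}\right) 144 = -72$)
$s = -3844$
$y s = \left(-72\right) \left(-3844\right) = 276768$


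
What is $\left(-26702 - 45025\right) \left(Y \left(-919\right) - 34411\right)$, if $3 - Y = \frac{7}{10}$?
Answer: $\frac{26198071569}{10} \approx 2.6198 \cdot 10^{9}$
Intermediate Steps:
$Y = \frac{23}{10}$ ($Y = 3 - \frac{7}{10} = \frac{23}{10} \approx 2.3$)
$\left(-26702 - 45025\right) \left(Y \left(-919\right) - 34411\right) = \left(-26702 - 45025\right) \left(\frac{23}{10} \left(-919\right) - 34411\right) = - 71727 \left(- \frac{21137}{10} - 34411\right) = \left(-71727\right) \left(- \frac{365247}{10}\right) = \frac{26198071569}{10}$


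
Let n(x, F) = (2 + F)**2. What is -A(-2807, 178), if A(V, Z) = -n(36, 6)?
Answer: 64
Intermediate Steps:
A(V, Z) = -64 (A(V, Z) = -(2 + 6)**2 = -1*8**2 = -1*64 = -64)
-A(-2807, 178) = -1*(-64) = 64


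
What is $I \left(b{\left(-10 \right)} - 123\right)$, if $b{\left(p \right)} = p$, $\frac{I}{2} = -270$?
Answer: $71820$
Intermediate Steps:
$I = -540$ ($I = 2 \left(-270\right) = -540$)
$I \left(b{\left(-10 \right)} - 123\right) = - 540 \left(-10 - 123\right) = \left(-540\right) \left(-133\right) = 71820$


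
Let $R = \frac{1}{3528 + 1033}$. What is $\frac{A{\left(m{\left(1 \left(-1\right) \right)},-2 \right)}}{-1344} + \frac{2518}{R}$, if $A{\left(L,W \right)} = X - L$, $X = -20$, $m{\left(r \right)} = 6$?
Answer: $\frac{7717649869}{672} \approx 1.1485 \cdot 10^{7}$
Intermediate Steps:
$A{\left(L,W \right)} = -20 - L$
$R = \frac{1}{4561} \approx 0.00021925$
$\frac{A{\left(m{\left(1 \left(-1\right) \right)},-2 \right)}}{-1344} + \frac{2518}{R} = \frac{-20 - 6}{-1344} + 2518 \frac{1}{\frac{1}{4561}} = \left(-20 - 6\right) \left(- \frac{1}{1344}\right) + 2518 \cdot 4561 = \left(-26\right) \left(- \frac{1}{1344}\right) + 11484598 = \frac{13}{672} + 11484598 = \frac{7717649869}{672}$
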